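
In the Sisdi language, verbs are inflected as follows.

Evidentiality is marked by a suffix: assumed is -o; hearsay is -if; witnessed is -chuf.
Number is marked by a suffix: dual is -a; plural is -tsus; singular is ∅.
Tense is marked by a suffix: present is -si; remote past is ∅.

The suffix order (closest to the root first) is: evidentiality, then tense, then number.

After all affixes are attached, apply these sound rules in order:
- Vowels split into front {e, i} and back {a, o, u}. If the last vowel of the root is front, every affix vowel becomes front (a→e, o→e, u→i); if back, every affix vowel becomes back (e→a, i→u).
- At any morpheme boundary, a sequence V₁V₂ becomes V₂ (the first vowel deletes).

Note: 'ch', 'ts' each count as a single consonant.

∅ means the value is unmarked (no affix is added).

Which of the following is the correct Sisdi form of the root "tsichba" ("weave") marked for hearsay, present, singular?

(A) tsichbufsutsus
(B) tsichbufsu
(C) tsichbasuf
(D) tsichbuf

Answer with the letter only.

B

Attach evidentiality hearsay -if → tsichbaif.
Attach tense present -si → tsichbaifsi.
number = singular: zero marking, form stays tsichbaifsi.
Apply vowel harmony: tsichbaifsi → tsichbaufsu.
Apply vowel deletion: tsichbaufsu → tsichbufsu.
So the correct form is tsichbufsu, option (B).
(D) tsichbuf is wrong: it uses remote past instead of present for tense.
(A) tsichbufsutsus is wrong: it uses plural instead of singular for number.
(C) tsichbasuf is wrong: it has the affixes in the wrong order.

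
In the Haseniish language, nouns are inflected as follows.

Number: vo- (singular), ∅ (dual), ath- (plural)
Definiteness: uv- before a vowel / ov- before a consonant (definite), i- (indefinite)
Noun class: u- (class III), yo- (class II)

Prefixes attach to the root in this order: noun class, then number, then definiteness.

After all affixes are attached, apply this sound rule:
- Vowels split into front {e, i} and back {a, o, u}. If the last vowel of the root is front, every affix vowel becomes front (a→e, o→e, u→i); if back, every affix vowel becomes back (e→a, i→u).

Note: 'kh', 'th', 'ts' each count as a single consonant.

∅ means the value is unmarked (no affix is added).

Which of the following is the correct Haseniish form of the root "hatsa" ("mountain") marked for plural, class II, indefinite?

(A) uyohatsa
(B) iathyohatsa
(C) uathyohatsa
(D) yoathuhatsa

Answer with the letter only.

C

Attach noun class class II yo- → yohatsa.
Attach number plural ath- → athyohatsa.
Attach definiteness indefinite i- → iathyohatsa.
Apply vowel harmony: iathyohatsa → uathyohatsa.
So the correct form is uathyohatsa, option (C).
(D) yoathuhatsa is wrong: it has the affixes in the wrong order.
(B) iathyohatsa is wrong: it fails to apply the sound rule(s).
(A) uyohatsa is wrong: it uses dual instead of plural for number.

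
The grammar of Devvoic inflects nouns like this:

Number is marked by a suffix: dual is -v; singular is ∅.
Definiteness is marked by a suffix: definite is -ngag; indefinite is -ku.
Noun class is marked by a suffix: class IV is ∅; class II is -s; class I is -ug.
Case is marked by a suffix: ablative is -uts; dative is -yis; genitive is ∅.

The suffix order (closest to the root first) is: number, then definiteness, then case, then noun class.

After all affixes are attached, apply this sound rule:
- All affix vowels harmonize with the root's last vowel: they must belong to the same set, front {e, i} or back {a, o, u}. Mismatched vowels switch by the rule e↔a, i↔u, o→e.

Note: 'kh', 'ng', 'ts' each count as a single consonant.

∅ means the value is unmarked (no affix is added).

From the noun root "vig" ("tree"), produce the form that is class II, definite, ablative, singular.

vigngegitss

number = singular: zero marking, form stays vig.
Attach definiteness definite -ngag → vigngag.
Attach case ablative -uts → vigngaguts.
Attach noun class class II -s → vigngagutss.
Apply vowel harmony: vigngagutss → vigngegitss.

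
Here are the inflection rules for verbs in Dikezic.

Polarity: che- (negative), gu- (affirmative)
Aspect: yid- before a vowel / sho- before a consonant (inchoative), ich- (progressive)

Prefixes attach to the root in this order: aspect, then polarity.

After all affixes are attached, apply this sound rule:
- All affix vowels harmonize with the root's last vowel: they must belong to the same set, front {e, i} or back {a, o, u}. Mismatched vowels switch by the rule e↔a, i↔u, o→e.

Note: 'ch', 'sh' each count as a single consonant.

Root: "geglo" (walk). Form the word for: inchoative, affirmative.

Attach aspect inchoative sho- (before consonant 'g') → shogeglo.
Attach polarity affirmative gu- → gushogeglo.
Vowel harmony: no change.

gushogeglo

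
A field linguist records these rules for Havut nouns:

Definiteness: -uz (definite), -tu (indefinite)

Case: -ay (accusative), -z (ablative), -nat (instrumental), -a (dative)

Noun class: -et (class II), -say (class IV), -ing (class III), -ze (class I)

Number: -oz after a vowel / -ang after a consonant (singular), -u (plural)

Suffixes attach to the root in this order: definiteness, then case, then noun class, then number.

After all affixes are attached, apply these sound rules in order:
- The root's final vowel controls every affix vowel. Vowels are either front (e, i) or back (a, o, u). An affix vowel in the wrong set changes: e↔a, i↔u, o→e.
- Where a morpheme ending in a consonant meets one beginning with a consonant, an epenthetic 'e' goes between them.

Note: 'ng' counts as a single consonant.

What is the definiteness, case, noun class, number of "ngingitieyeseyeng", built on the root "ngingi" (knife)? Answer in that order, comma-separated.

Segment: ngingi-tu-ay-say-ang.
definiteness: -tu → indefinite.
case: -ay → accusative.
noun class: -say → class IV.
number: -oz/ang → singular.

indefinite, accusative, class IV, singular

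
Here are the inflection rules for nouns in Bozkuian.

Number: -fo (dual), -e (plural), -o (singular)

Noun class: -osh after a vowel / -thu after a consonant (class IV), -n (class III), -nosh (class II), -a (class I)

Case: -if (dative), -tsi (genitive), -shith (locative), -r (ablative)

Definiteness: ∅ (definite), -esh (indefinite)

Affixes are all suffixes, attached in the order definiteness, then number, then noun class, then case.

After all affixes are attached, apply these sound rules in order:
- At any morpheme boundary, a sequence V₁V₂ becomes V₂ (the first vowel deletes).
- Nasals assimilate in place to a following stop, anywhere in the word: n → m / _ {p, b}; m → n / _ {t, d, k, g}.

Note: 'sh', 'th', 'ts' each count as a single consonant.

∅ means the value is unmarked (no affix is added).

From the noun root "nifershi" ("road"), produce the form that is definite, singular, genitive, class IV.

definiteness = definite: zero marking, form stays nifershi.
Attach number singular -o → nifershio.
Attach noun class class IV -osh (after vowel 'o') → nifershioosh.
Attach case genitive -tsi → nifershiooshtsi.
Apply vowel deletion: nifershiooshtsi → nifershoshtsi.
Nasal assimilation: no change.

nifershoshtsi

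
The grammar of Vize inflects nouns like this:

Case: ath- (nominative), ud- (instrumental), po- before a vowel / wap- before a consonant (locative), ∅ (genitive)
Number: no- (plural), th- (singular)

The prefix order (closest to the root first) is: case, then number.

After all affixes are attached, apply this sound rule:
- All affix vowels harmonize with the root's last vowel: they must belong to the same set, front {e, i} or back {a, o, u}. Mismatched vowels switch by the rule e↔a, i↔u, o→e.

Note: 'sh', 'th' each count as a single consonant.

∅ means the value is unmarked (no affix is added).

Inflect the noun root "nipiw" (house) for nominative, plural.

Attach case nominative ath- → athnipiw.
Attach number plural no- → noathnipiw.
Apply vowel harmony: noathnipiw → neethnipiw.

neethnipiw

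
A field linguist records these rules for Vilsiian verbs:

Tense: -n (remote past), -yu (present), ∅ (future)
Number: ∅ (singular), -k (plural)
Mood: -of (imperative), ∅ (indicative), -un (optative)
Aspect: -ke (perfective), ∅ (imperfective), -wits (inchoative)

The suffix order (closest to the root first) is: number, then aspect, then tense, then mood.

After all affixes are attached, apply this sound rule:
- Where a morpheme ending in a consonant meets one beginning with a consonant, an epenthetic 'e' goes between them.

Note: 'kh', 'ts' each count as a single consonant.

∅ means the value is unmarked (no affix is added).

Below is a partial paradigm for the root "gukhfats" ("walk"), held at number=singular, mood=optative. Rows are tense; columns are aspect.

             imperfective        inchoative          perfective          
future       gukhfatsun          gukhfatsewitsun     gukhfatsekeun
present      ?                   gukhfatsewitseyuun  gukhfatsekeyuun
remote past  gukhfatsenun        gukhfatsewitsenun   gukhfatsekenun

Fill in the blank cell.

number = singular: zero marking, form stays gukhfats.
aspect = imperfective: zero marking, form stays gukhfats.
Attach tense present -yu → gukhfatsyu.
Attach mood optative -un → gukhfatsyuun.
Apply epenthesis: gukhfatsyuun → gukhfatseyuun.

gukhfatseyuun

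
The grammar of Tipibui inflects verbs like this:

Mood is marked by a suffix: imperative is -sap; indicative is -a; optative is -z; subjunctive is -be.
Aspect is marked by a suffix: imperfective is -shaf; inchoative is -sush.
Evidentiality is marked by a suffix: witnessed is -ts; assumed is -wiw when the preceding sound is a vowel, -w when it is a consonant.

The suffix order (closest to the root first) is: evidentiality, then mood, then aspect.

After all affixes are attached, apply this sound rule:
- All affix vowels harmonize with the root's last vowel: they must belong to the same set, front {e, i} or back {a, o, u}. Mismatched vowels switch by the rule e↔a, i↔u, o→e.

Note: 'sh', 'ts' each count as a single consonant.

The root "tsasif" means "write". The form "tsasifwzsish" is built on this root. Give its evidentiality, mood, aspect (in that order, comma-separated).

Segment: tsasif-w-z-sush.
evidentiality: -wiw/w → assumed.
mood: -z → optative.
aspect: -sush → inchoative.

assumed, optative, inchoative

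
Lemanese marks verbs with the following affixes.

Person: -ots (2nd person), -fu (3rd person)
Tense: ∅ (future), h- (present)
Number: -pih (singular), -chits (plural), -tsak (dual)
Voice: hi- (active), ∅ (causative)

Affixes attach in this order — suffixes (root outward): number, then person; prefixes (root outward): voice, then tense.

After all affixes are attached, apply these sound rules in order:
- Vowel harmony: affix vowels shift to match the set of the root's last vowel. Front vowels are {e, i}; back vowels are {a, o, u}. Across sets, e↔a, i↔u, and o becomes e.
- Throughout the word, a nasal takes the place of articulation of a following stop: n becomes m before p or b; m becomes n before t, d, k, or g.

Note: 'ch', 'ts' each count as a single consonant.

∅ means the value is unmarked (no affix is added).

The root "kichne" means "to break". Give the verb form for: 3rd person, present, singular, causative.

voice = causative: zero marking, form stays kichne.
Attach tense present h- → hkichne.
Attach number singular -pih → hkichnepih.
Attach person 3rd person -fu → hkichnepihfu.
Apply vowel harmony: hkichnepihfu → hkichnepihfi.
Nasal assimilation: no change.

hkichnepihfi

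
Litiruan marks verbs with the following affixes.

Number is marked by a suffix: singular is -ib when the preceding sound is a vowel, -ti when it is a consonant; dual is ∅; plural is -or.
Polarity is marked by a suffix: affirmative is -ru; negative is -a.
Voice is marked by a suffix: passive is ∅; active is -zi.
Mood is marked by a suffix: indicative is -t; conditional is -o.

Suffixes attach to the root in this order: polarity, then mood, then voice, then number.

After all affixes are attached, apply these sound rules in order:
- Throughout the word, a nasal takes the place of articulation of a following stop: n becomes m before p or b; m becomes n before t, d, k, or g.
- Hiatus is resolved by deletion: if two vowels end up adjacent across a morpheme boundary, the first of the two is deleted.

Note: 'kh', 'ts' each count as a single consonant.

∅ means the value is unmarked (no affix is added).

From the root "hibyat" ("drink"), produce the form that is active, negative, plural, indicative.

Attach polarity negative -a → hibyata.
Attach mood indicative -t → hibyatat.
Attach voice active -zi → hibyatatzi.
Attach number plural -or → hibyatatzior.
Nasal assimilation: no change.
Apply vowel deletion: hibyatatzior → hibyatatzor.

hibyatatzor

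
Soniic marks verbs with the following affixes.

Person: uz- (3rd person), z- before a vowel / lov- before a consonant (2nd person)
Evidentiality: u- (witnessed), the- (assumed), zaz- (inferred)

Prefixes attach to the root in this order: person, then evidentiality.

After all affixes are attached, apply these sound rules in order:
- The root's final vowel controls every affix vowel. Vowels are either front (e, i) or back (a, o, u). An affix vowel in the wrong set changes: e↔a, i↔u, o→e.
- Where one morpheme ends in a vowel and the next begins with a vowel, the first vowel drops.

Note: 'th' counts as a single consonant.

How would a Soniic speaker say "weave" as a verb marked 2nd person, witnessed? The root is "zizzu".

Attach person 2nd person lov- (before consonant 'z') → lovzizzu.
Attach evidentiality witnessed u- → ulovzizzu.
Vowel harmony: no change.
Vowel deletion: no change.

ulovzizzu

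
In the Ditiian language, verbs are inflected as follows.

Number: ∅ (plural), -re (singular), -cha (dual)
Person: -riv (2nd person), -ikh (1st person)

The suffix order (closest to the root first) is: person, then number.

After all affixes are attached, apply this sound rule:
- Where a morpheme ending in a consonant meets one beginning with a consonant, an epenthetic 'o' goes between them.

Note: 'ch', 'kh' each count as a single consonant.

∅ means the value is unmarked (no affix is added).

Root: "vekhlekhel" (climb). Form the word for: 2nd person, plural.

Attach person 2nd person -riv → vekhlekhelriv.
number = plural: zero marking, form stays vekhlekhelriv.
Apply epenthesis: vekhlekhelriv → vekhlekheloriv.

vekhlekheloriv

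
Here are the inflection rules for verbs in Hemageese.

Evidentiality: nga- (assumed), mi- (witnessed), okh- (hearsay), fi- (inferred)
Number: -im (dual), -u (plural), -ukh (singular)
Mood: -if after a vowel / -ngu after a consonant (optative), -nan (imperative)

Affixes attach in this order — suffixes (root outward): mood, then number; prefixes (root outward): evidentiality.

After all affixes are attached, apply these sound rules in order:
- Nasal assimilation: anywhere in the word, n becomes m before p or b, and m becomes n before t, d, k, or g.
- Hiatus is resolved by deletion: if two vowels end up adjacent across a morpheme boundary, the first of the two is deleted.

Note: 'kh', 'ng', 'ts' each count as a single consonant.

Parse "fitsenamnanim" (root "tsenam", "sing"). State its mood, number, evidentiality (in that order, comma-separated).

imperative, dual, inferred

Segment: fi-tsenam-nan-im.
mood: -nan → imperative.
number: -im → dual.
evidentiality: fi- → inferred.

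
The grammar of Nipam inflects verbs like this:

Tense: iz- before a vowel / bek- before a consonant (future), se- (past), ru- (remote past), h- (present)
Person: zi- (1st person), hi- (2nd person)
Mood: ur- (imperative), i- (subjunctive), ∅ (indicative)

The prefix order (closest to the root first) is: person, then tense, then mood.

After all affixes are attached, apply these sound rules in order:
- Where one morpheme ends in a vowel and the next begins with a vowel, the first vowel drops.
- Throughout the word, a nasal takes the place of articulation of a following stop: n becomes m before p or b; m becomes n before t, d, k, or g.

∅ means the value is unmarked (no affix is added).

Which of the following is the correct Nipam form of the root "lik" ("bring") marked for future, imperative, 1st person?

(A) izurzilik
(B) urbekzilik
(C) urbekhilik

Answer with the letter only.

B

Attach person 1st person zi- → zilik.
Attach tense future bek- (before consonant 'z') → bekzilik.
Attach mood imperative ur- → urbekzilik.
Vowel deletion: no change.
Nasal assimilation: no change.
So the correct form is urbekzilik, option (B).
(C) urbekhilik is wrong: it uses 2nd person instead of 1st person for person.
(A) izurzilik is wrong: it has the affixes in the wrong order.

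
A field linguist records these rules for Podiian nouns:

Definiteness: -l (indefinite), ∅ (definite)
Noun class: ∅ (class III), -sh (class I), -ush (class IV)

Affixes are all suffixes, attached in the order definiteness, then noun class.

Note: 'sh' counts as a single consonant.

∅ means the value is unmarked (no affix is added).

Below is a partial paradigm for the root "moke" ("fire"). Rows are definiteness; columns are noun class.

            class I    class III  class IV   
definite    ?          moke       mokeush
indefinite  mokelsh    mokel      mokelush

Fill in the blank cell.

definiteness = definite: zero marking, form stays moke.
Attach noun class class I -sh → mokesh.

mokesh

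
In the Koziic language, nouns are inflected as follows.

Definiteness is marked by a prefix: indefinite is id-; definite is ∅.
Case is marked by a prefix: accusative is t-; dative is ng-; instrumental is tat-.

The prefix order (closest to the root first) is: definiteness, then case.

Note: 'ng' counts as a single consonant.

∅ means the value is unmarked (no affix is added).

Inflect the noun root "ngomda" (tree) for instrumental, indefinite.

tatidngomda

Attach definiteness indefinite id- → idngomda.
Attach case instrumental tat- → tatidngomda.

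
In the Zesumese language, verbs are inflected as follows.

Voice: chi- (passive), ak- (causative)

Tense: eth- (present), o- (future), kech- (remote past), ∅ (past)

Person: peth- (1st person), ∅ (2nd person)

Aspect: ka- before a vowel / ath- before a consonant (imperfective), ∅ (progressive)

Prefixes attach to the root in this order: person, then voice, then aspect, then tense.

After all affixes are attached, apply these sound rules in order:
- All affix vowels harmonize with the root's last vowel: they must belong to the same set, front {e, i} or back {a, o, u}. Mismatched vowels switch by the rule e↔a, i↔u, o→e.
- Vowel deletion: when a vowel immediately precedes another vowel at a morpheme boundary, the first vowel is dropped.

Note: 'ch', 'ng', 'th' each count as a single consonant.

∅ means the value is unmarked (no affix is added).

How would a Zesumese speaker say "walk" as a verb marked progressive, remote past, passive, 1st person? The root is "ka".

kachchupathka

Attach person 1st person peth- → pethka.
Attach voice passive chi- → chipethka.
aspect = progressive: zero marking, form stays chipethka.
Attach tense remote past kech- → kechchipethka.
Apply vowel harmony: kechchipethka → kachchupathka.
Vowel deletion: no change.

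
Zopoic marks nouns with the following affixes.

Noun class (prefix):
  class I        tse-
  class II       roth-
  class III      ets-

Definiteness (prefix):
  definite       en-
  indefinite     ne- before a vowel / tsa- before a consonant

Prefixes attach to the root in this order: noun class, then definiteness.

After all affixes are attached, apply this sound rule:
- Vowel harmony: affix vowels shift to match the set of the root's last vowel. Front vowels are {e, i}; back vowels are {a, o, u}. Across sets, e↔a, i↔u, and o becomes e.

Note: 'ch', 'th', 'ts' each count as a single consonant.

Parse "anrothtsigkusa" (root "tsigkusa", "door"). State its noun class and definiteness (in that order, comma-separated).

class II, definite

Segment: en-roth-tsigkusa.
noun class: roth- → class II.
definiteness: en- → definite.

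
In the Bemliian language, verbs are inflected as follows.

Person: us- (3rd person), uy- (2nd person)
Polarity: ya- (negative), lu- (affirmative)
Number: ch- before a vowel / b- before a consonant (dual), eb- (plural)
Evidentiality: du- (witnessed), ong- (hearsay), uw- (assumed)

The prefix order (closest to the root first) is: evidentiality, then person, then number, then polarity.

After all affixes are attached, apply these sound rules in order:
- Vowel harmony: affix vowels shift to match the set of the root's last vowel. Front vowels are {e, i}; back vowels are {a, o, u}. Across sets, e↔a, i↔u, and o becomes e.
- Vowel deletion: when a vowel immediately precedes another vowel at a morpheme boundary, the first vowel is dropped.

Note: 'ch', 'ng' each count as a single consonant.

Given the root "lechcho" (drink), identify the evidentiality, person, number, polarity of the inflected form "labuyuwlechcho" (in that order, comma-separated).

Segment: lu-eb-uy-uw-lechcho.
evidentiality: uw- → assumed.
person: uy- → 2nd person.
number: eb- → plural.
polarity: lu- → affirmative.

assumed, 2nd person, plural, affirmative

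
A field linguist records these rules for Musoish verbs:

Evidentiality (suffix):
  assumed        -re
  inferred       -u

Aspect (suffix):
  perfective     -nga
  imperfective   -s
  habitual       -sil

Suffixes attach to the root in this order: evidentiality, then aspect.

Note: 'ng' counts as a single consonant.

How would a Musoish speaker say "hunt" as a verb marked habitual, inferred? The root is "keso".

Attach evidentiality inferred -u → kesou.
Attach aspect habitual -sil → kesousil.

kesousil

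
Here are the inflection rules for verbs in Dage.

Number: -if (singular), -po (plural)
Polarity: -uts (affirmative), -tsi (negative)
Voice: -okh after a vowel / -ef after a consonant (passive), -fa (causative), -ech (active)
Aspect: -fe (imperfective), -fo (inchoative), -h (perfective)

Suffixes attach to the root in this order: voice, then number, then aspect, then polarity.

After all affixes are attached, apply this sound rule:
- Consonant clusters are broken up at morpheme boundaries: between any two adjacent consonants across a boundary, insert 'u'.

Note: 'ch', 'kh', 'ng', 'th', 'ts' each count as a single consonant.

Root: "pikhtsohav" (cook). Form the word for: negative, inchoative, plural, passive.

pikhtsohavefupofotsi

Attach voice passive -ef (after consonant 'v') → pikhtsohavef.
Attach number plural -po → pikhtsohavefpo.
Attach aspect inchoative -fo → pikhtsohavefpofo.
Attach polarity negative -tsi → pikhtsohavefpofotsi.
Apply epenthesis: pikhtsohavefpofotsi → pikhtsohavefupofotsi.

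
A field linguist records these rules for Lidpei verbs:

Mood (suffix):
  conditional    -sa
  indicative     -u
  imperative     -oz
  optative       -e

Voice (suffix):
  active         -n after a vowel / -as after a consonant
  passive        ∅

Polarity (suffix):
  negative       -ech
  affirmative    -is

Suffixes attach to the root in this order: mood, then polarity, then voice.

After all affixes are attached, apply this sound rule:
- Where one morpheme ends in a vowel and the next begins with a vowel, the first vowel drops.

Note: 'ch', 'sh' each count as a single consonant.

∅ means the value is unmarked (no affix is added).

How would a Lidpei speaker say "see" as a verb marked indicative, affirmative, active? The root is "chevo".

Attach mood indicative -u → chevou.
Attach polarity affirmative -is → chevouis.
Attach voice active -as (after consonant 's') → chevouisas.
Apply vowel deletion: chevouisas → chevisas.

chevisas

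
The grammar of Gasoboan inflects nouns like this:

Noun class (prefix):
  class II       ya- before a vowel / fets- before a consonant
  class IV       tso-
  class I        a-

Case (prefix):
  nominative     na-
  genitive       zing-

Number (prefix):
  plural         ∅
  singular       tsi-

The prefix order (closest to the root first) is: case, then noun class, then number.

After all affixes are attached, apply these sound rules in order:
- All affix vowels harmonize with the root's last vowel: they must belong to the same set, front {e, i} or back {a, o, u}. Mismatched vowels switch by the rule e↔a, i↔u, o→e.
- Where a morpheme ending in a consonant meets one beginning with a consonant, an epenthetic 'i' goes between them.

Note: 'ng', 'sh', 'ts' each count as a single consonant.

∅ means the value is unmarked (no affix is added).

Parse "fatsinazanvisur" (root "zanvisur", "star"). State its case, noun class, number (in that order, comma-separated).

Segment: fets-na-zanvisur.
case: na- → nominative.
noun class: ya/fets- → class II.
number: ∅ → plural.

nominative, class II, plural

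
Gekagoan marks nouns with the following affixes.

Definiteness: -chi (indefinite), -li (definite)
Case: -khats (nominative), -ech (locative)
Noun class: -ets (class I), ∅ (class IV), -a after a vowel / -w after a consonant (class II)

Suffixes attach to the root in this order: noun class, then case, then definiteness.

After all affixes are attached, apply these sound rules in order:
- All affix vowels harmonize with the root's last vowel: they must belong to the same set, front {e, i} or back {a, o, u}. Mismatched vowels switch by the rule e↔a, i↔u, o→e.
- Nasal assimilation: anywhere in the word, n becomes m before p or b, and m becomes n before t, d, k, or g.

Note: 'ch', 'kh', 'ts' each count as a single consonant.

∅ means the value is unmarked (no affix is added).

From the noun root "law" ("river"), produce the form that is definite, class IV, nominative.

lawkhatslu

noun class = class IV: zero marking, form stays law.
Attach case nominative -khats → lawkhats.
Attach definiteness definite -li → lawkhatsli.
Apply vowel harmony: lawkhatsli → lawkhatslu.
Nasal assimilation: no change.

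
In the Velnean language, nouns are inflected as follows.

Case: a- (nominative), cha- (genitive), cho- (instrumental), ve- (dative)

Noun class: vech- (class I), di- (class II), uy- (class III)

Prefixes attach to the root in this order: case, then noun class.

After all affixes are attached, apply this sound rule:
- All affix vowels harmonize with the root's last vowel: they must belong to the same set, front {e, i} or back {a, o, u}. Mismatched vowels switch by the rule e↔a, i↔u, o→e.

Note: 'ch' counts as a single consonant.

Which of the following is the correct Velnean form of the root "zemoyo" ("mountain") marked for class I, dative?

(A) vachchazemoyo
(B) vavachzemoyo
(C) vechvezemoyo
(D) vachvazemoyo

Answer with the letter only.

D

Attach case dative ve- → vezemoyo.
Attach noun class class I vech- → vechvezemoyo.
Apply vowel harmony: vechvezemoyo → vachvazemoyo.
So the correct form is vachvazemoyo, option (D).
(A) vachchazemoyo is wrong: it uses genitive instead of dative for case.
(B) vavachzemoyo is wrong: it has the affixes in the wrong order.
(C) vechvezemoyo is wrong: it fails to apply the sound rule(s).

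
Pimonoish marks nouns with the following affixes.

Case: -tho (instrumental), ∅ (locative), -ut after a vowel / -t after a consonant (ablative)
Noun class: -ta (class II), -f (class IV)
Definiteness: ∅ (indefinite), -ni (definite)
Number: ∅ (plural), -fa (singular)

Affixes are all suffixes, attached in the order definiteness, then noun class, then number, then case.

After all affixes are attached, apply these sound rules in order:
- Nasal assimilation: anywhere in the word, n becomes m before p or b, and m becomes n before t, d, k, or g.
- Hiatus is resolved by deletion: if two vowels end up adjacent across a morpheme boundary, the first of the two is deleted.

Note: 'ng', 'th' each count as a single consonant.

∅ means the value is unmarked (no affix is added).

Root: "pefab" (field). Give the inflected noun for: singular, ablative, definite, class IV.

Attach definiteness definite -ni → pefabni.
Attach noun class class IV -f → pefabnif.
Attach number singular -fa → pefabniffa.
Attach case ablative -ut (after vowel 'a') → pefabniffaut.
Nasal assimilation: no change.
Apply vowel deletion: pefabniffaut → pefabniffut.

pefabniffut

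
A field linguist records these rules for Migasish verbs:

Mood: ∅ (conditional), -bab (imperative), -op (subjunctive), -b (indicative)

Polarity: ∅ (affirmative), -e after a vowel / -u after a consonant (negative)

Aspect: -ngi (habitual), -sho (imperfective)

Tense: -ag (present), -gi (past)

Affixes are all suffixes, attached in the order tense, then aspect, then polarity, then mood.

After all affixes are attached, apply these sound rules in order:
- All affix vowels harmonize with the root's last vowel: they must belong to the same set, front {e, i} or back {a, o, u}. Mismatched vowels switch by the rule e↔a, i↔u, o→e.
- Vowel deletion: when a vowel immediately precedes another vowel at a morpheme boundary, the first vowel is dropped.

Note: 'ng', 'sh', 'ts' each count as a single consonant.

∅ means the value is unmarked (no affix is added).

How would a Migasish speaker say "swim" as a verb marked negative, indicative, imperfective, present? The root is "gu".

Attach tense present -ag → guag.
Attach aspect imperfective -sho → guagsho.
Attach polarity negative -e (after vowel 'o') → guagshoe.
Attach mood indicative -b → guagshoeb.
Apply vowel harmony: guagshoeb → guagshoab.
Apply vowel deletion: guagshoab → gagshab.

gagshab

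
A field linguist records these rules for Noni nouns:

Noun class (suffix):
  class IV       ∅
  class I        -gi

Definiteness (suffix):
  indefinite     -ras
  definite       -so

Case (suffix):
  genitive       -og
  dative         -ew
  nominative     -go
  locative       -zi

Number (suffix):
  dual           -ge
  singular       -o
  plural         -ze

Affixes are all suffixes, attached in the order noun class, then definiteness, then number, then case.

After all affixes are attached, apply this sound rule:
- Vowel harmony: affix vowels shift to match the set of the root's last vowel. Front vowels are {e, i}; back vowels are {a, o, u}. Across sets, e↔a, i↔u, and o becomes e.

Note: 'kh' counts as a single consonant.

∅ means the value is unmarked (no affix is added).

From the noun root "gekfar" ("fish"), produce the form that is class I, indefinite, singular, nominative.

gekfargurasogo

Attach noun class class I -gi → gekfargi.
Attach definiteness indefinite -ras → gekfargiras.
Attach number singular -o → gekfargiraso.
Attach case nominative -go → gekfargirasogo.
Apply vowel harmony: gekfargirasogo → gekfargurasogo.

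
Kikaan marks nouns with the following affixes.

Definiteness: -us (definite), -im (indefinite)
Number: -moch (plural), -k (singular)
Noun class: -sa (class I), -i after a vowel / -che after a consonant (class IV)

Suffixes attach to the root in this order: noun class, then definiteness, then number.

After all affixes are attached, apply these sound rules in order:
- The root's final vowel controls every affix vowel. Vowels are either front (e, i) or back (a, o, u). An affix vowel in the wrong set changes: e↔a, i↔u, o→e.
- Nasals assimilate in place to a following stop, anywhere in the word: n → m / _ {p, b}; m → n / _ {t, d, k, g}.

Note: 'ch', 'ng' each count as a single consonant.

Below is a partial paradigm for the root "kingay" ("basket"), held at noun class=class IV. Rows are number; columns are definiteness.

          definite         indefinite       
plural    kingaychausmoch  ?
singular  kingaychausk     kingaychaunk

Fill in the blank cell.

Attach noun class class IV -che (after consonant 'y') → kingayche.
Attach definiteness indefinite -im → kingaycheim.
Attach number plural -moch → kingaycheimmoch.
Apply vowel harmony: kingaycheimmoch → kingaychaummoch.
Nasal assimilation: no change.

kingaychaummoch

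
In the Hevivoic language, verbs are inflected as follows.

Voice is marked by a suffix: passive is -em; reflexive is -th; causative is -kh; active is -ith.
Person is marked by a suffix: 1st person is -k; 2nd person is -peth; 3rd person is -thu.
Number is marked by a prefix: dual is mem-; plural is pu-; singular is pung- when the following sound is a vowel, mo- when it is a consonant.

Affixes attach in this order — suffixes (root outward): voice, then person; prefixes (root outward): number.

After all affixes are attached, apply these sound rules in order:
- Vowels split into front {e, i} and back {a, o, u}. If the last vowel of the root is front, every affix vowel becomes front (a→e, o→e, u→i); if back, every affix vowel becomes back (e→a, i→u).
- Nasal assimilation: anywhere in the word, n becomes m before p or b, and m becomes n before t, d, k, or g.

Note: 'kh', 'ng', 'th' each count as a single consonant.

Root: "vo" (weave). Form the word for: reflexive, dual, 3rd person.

Attach voice reflexive -th → voth.
Attach person 3rd person -thu → voththu.
Attach number dual mem- → memvoththu.
Apply vowel harmony: memvoththu → mamvoththu.
Nasal assimilation: no change.

mamvoththu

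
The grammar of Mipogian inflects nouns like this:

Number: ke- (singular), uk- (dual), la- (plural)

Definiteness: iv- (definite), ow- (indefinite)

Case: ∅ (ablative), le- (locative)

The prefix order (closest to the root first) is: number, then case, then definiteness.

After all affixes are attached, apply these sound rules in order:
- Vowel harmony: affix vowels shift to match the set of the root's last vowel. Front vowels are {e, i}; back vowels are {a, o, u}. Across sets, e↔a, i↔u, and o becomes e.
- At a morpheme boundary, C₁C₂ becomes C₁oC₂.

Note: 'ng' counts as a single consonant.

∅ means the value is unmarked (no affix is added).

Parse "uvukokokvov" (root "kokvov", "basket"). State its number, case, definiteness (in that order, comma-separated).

Segment: iv-uk-kokvov.
number: uk- → dual.
case: ∅ → ablative.
definiteness: iv- → definite.

dual, ablative, definite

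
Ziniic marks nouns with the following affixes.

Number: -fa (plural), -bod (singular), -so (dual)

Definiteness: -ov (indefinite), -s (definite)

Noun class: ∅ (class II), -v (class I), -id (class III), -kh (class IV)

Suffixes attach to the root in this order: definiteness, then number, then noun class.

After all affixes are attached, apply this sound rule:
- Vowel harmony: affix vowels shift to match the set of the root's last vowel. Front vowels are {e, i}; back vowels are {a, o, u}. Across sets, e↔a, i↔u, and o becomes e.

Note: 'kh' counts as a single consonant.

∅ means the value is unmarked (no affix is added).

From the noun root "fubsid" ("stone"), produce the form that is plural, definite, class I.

Attach definiteness definite -s → fubsids.
Attach number plural -fa → fubsidsfa.
Attach noun class class I -v → fubsidsfav.
Apply vowel harmony: fubsidsfav → fubsidsfev.

fubsidsfev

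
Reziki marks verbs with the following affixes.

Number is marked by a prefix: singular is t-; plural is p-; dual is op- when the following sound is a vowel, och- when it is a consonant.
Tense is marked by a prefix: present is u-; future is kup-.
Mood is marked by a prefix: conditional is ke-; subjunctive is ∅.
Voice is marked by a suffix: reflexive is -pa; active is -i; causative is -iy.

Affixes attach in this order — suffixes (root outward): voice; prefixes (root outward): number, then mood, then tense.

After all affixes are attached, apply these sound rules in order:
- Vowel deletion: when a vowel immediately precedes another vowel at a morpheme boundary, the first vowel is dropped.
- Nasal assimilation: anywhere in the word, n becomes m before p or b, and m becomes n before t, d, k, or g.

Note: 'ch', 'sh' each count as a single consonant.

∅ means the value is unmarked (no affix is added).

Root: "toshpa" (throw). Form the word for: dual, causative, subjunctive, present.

ochtoshpiy

Attach number dual och- (before consonant 't') → ochtoshpa.
Attach voice causative -iy → ochtoshpaiy.
mood = subjunctive: zero marking, form stays ochtoshpaiy.
Attach tense present u- → uochtoshpaiy.
Apply vowel deletion: uochtoshpaiy → ochtoshpiy.
Nasal assimilation: no change.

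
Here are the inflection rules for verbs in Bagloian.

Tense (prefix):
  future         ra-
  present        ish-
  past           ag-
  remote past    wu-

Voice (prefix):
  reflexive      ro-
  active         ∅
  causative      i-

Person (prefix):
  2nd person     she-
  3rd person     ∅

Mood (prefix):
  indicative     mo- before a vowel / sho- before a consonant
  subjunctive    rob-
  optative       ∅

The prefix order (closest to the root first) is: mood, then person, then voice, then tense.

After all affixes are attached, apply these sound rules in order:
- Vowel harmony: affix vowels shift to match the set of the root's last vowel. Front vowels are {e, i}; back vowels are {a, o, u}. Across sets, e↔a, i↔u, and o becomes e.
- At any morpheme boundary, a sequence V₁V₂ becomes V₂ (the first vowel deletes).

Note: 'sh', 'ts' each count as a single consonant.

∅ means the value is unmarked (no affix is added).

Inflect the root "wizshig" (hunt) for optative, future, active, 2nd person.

reshewizshig

mood = optative: zero marking, form stays wizshig.
Attach person 2nd person she- → shewizshig.
voice = active: zero marking, form stays shewizshig.
Attach tense future ra- → rashewizshig.
Apply vowel harmony: rashewizshig → reshewizshig.
Vowel deletion: no change.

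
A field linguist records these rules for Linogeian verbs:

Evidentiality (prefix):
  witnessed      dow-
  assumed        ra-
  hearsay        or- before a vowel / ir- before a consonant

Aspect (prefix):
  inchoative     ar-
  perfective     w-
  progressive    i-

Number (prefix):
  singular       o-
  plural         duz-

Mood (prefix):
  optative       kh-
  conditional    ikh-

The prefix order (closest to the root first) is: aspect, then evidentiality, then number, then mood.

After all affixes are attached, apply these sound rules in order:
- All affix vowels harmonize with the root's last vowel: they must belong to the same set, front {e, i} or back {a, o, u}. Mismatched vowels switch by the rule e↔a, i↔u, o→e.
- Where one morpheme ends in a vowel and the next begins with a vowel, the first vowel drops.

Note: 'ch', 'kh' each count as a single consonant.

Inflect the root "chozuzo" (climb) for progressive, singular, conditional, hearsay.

ukhoruchozuzo

Attach aspect progressive i- → ichozuzo.
Attach evidentiality hearsay or- (before vowel 'i') → orichozuzo.
Attach number singular o- → oorichozuzo.
Attach mood conditional ikh- → ikhoorichozuzo.
Apply vowel harmony: ikhoorichozuzo → ukhooruchozuzo.
Apply vowel deletion: ukhooruchozuzo → ukhoruchozuzo.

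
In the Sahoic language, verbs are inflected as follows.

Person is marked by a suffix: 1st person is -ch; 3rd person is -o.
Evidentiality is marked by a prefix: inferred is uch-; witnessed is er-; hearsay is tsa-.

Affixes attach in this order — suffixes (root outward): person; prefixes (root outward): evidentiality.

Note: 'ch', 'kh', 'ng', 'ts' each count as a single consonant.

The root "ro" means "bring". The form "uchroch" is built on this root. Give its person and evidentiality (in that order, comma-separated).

1st person, inferred

Segment: uch-ro-ch.
person: -ch → 1st person.
evidentiality: uch- → inferred.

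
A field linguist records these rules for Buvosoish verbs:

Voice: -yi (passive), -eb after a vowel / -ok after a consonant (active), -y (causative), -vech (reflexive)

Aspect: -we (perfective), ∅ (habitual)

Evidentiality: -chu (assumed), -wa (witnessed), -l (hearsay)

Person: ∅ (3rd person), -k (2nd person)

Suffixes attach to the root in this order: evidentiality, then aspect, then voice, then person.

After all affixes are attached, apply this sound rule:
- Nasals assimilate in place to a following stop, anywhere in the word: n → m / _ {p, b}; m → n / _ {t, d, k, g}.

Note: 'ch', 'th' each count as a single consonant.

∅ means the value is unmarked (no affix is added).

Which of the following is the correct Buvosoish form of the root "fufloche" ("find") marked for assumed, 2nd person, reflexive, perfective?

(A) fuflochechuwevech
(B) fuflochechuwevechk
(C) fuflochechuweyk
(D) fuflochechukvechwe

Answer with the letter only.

Attach evidentiality assumed -chu → fuflochechu.
Attach aspect perfective -we → fuflochechuwe.
Attach voice reflexive -vech → fuflochechuwevech.
Attach person 2nd person -k → fuflochechuwevechk.
Nasal assimilation: no change.
So the correct form is fuflochechuwevechk, option (B).
(A) fuflochechuwevech is wrong: it uses 3rd person instead of 2nd person for person.
(C) fuflochechuweyk is wrong: it uses causative instead of reflexive for voice.
(D) fuflochechukvechwe is wrong: it has the affixes in the wrong order.

B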